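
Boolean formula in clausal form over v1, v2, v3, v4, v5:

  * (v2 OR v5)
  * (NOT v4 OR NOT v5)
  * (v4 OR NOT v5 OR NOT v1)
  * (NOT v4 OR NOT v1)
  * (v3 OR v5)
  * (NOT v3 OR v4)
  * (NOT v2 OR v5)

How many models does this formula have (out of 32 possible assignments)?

Satisfying assignments:
  v1=0 v2=0 v3=0 v4=0 v5=1
  v1=0 v2=1 v3=0 v4=0 v5=1
That's 2 in total.

2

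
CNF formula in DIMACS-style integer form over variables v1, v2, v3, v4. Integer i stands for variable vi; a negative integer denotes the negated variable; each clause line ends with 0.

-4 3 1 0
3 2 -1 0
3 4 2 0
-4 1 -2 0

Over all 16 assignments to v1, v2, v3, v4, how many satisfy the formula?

10

Split on v1, then v2.
  v1=T, v2=T: remaining (v3,v4) ∈ {(F,F); (F,T); (T,F); (T,T)} — 4.
  v1=T, v2=F: remaining (v3,v4) ∈ {(T,F); (T,T)} — 2.
  v1=F, v2=T: remaining (v3,v4) ∈ {(F,F); (T,F)} — 2.
  v1=F, v2=F: remaining (v3,v4) ∈ {(T,F); (T,T)} — 2.
Total: 4 + 2 + 2 + 2 = 10.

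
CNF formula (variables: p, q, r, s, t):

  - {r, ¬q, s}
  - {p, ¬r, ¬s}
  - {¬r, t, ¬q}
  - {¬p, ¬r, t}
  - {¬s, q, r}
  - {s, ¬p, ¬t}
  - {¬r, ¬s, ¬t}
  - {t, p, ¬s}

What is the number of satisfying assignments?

9

Case analysis on r and s:
  r=T, s=T: a clause becomes empty — 0.
  r=T, s=F: remaining (p,q,t) ∈ {(F,F,F); (F,F,T); (F,T,T)} — 3.
  r=F, s=T: remaining (p,q,t) ∈ {(F,T,T); (T,T,F); (T,T,T)} — 3.
  r=F, s=F: remaining (p,q,t) ∈ {(F,F,F); (F,F,T); (T,F,F)} — 3.
Total: 0 + 3 + 3 + 3 = 9.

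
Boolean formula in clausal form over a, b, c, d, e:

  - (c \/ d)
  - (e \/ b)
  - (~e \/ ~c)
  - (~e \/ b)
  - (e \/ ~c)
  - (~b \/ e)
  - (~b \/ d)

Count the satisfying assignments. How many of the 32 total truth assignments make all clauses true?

2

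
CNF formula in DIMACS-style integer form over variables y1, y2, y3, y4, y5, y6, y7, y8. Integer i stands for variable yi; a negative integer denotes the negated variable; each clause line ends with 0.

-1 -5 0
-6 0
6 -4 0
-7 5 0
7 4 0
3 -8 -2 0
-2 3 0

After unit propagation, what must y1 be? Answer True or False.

(!y6) is a unit clause: y6 = False.
From (y6 || !y4) and y6 = False: y4 = False.
(y4 || y7): since y4 = False, the clause reduces to (y7). y7 = True.
(!y7 || y5) with y7 = True leaves only y5, so y5 = True.
In (!y5 || !y1), !y5 is now false; !y1 must hold, so y1 = False.

False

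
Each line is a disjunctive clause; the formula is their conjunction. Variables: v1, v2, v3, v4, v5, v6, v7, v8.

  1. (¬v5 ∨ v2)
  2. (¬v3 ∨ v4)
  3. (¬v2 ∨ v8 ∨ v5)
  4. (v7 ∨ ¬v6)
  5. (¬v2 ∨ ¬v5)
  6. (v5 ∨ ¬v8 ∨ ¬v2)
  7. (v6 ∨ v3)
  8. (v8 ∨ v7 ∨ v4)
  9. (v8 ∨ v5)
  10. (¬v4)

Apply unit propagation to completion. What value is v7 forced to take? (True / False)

Unit clause (¬v4) sets v4 = False.
(v4 ∨ ¬v3) with v4 = False leaves only ¬v3, so v3 = False.
From (v3 ∨ v6) and v3 = False: v6 = True.
(¬v6 ∨ v7): since v6 = True, the clause reduces to (v7). v7 = True.

True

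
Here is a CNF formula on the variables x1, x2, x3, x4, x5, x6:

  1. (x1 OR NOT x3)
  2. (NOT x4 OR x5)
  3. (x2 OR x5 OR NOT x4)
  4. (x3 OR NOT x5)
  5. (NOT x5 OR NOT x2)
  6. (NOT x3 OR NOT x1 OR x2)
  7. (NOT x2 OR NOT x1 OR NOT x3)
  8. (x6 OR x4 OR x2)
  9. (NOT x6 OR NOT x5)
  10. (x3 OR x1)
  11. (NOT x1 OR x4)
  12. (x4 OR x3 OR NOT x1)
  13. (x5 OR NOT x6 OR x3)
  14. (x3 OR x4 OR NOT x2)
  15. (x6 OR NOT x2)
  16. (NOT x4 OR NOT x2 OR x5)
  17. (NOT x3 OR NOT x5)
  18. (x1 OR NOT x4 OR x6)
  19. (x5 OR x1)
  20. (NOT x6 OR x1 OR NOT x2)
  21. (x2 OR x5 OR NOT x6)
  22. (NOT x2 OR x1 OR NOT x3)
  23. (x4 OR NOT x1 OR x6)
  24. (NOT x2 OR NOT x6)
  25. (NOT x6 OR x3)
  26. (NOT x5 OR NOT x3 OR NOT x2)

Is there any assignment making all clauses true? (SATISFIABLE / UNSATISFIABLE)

UNSATISFIABLE

x2 = True:
  propagation gives x5=False, x4=False, x1=False; an empty clause results — contradiction.
x2 = False:
  x1 = True:
    propagation gives x3=False, x5=False, x4=False; an empty clause results — contradiction.
  x1 = False:
    propagation gives x3=False; an empty clause results — contradiction.
Every branch closes, so no satisfying assignment exists.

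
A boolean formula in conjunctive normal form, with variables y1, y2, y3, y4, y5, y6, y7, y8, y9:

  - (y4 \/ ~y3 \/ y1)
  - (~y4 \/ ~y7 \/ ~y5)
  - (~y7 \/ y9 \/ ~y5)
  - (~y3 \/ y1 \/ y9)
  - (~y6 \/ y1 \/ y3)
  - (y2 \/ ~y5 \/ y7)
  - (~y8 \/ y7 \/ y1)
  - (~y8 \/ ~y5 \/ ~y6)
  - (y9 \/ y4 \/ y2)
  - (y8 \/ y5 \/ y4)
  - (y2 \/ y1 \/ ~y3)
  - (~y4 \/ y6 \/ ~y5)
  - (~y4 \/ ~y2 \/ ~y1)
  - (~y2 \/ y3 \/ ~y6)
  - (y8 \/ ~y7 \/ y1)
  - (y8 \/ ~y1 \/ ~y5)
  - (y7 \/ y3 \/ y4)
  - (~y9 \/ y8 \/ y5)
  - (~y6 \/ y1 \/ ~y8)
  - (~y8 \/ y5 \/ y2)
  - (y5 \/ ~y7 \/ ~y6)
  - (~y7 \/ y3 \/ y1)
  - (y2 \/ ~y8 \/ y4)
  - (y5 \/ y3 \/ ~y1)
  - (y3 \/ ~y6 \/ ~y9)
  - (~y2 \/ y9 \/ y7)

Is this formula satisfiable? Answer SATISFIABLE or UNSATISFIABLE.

Try y1 = False.
For the remaining variables, y2 = True, y3 = True, y4 = True, y5 = True, y6 = True, y7 = False, y8 = False, y9 = True works.
So y1=0, y2=1, y3=1, y4=1, y5=1, y6=1, y7=0, y8=0, y9=1 is a satisfying assignment.

SATISFIABLE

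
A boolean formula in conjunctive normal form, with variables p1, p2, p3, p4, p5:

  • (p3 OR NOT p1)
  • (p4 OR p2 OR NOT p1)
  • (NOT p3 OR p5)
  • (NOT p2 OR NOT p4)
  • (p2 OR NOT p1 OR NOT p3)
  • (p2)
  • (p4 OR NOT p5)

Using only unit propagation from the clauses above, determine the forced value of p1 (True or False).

False

(p2) stands alone — p2 = True.
(NOT p2 OR NOT p4): since p2 = True, the clause reduces to (NOT p4). p4 = False.
In (p4 OR NOT p5), p4 is now false; NOT p5 must hold, so p5 = False.
From (NOT p3 OR p5) and p5 = False: p3 = False.
(NOT p1 OR p3) with p3 = False leaves only NOT p1, so p1 = False.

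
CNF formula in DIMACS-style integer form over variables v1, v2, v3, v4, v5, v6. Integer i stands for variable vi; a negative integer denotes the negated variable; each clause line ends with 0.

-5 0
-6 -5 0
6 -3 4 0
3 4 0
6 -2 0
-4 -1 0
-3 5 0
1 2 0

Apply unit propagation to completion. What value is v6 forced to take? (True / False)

True

(~v5) is a unit clause: v5 = False.
(~v3 \/ v5): since v5 = False, the clause reduces to (~v3). v3 = False.
(v4 \/ v3): since v3 = False, the clause reduces to (v4). v4 = True.
From (~v4 \/ ~v1) and v4 = True: v1 = False.
From (v1 \/ v2) and v1 = False: v2 = True.
(v6 \/ ~v2): since v2 = True, the clause reduces to (v6). v6 = True.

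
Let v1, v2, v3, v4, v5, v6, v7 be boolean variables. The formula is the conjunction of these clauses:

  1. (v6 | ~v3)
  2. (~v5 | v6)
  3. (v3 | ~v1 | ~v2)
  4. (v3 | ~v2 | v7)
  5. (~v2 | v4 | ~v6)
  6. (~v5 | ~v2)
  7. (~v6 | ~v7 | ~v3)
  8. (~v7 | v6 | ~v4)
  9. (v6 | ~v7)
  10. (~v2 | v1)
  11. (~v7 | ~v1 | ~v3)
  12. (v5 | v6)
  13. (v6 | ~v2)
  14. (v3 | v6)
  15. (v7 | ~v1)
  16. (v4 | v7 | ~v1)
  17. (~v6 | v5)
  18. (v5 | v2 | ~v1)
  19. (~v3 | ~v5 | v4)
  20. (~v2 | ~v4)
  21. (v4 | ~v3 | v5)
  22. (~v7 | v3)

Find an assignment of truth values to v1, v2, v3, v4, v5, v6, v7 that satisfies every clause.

v1=False  v2=False  v3=False  v4=True  v5=True  v6=True  v7=False

Check each clause:
  1. (v6 | ~v3) — ~v3 is true.
  2. (v6 | ~v5) — v6 is true.
  3. (~v2 | ~v1 | v3) — ~v1 is true.
  4. (v3 | ~v2 | v7) — ~v2 is true.
  5. (~v6 | ~v2 | v4) — v4 is true.
  6. (~v5 | ~v2) — ~v2 is true.
  7. (~v6 | ~v3 | ~v7) — ~v7 is true.
  8. (v6 | ~v7 | ~v4) — ~v7 is true.
  9. (~v7 | v6) — ~v7 is true.
  10. (~v2 | v1) — ~v2 is true.
  11. (~v1 | ~v3 | ~v7) — ~v7 is true.
  12. (v6 | v5) — v5 is true.
  13. (v6 | ~v2) — ~v2 is true.
  14. (v6 | v3) — v6 is true.
  15. (v7 | ~v1) — ~v1 is true.
  16. (~v1 | v7 | v4) — v4 is true.
  17. (~v6 | v5) — v5 is true.
  18. (v5 | v2 | ~v1) — v5 is true.
  19. (v4 | ~v5 | ~v3) — v4 is true.
  20. (~v4 | ~v2) — ~v2 is true.
  21. (v4 | v5 | ~v3) — ~v3 is true.
  22. (~v7 | v3) — ~v7 is true.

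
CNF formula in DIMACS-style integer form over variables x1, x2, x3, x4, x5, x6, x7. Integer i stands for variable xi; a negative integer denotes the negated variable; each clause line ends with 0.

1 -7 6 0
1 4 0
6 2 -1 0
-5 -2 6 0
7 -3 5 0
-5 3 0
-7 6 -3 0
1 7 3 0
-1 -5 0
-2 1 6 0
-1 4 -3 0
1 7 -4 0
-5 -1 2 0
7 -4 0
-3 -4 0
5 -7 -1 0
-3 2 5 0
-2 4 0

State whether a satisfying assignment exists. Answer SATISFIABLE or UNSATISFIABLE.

Pure literal: x6 appears only positively; assign x6 = True.
Branch on x1: take x1 = False.
  then x4 is forced to True.
  then x7 is forced to True.
  then x3 is forced to False.
  then x5 is forced to False.
x2 is now unconstrained; take x2 = False.
So x1=False, x2=False, x3=False, x4=True, x5=False, x6=True, x7=True is a satisfying assignment.

SATISFIABLE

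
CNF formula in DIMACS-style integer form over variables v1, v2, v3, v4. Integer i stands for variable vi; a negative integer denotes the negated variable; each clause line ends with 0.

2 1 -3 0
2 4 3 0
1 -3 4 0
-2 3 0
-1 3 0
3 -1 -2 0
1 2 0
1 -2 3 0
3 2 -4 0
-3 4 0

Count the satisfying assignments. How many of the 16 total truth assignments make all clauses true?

3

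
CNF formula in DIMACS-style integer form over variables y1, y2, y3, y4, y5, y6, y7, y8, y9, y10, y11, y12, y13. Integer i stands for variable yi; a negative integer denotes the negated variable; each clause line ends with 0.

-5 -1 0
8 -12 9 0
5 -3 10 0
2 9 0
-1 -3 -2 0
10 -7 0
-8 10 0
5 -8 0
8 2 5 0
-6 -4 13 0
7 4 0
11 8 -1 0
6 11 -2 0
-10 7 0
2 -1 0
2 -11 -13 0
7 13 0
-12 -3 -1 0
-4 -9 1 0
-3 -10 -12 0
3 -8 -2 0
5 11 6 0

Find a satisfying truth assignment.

y1 = F  y2 = T  y3 = F  y4 = F  y5 = F  y6 = F  y7 = T  y8 = F  y9 = T  y10 = T  y11 = T  y12 = T  y13 = F

Check each clause:
  1. {¬y1, ¬y5} — ¬y5 is true.
  2. {y8, ¬y12, y9} — y9 is true.
  3. {¬y3, y5, y10} — ¬y3 is true.
  4. {y2, y9} — y9 is true.
  5. {¬y3, ¬y2, ¬y1} — ¬y3 is true.
  6. {¬y7, y10} — y10 is true.
  7. {¬y8, y10} — ¬y8 is true.
  8. {y5, ¬y8} — ¬y8 is true.
  9. {y8, y5, y2} — y2 is true.
  10. {¬y6, y13, ¬y4} — ¬y6 is true.
  11. {y4, y7} — y7 is true.
  12. {y11, y8, ¬y1} — y11 is true.
  13. {y6, y11, ¬y2} — y11 is true.
  14. {¬y10, y7} — y7 is true.
  15. {y2, ¬y1} — y2 is true.
  16. {y2, ¬y11, ¬y13} — y2 is true.
  17. {y7, y13} — y7 is true.
  18. {¬y1, ¬y3, ¬y12} — ¬y3 is true.
  19. {¬y9, ¬y4, y1} — ¬y4 is true.
  20. {¬y10, ¬y3, ¬y12} — ¬y3 is true.
  21. {y3, ¬y2, ¬y8} — ¬y8 is true.
  22. {y6, y11, y5} — y11 is true.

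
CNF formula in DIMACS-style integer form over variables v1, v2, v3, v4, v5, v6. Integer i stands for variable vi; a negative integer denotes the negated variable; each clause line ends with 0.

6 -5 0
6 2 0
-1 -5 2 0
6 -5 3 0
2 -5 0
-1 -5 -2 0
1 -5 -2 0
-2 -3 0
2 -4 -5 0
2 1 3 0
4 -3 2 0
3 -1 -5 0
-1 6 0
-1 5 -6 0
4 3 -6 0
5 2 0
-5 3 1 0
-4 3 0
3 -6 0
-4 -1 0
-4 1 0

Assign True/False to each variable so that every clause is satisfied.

v1=F, v2=T, v3=F, v4=F, v5=F, v6=F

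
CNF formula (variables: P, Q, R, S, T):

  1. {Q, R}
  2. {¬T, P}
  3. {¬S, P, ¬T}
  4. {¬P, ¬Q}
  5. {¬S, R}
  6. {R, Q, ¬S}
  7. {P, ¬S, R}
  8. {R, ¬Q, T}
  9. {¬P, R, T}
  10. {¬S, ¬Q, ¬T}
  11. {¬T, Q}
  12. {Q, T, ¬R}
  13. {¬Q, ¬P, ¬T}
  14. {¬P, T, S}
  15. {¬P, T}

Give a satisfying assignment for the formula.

P=False, Q=True, R=True, S=False, T=False

Check each clause:
  1. {Q, R} — Q is true.
  2. {¬T, P} — ¬T is true.
  3. {¬T, P, ¬S} — ¬T is true.
  4. {¬Q, ¬P} — ¬P is true.
  5. {R, ¬S} — R is true.
  6. {R, Q, ¬S} — Q is true.
  7. {¬S, P, R} — R is true.
  8. {R, T, ¬Q} — R is true.
  9. {T, ¬P, R} — R is true.
  10. {¬T, ¬S, ¬Q} — ¬T is true.
  11. {Q, ¬T} — Q is true.
  12. {Q, T, ¬R} — Q is true.
  13. {¬T, ¬P, ¬Q} — ¬T is true.
  14. {T, S, ¬P} — ¬P is true.
  15. {T, ¬P} — ¬P is true.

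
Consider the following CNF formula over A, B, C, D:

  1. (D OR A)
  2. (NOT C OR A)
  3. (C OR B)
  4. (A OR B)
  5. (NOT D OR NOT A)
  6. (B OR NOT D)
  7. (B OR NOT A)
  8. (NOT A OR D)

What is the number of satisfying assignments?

The models are:
  A=F B=T C=F D=T
That's 1 in total.

1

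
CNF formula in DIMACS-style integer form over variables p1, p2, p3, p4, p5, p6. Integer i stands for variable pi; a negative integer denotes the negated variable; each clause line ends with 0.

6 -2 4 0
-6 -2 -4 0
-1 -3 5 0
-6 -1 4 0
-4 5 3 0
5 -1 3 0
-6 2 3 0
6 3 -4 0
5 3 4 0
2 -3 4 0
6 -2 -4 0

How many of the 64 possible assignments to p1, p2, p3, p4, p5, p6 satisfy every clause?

Split on p4, then p3.
  p4=T, p3=T: p6 free; 3 ways for (p1,p2,p5) × 2^1 = 6.
  p4=T, p3=F: a clause becomes empty — 0.
  p4=F, p3=T: remaining (p1,p2,p5,p6) ∈ {(F,T,F,T); (F,T,T,T)} — 2.
  p4=F, p3=F: remaining (p1,p2,p5,p6) ∈ {(F,F,T,F); (F,T,T,T); (T,F,T,F)} — 3.
Total: 6 + 0 + 2 + 3 = 11.

11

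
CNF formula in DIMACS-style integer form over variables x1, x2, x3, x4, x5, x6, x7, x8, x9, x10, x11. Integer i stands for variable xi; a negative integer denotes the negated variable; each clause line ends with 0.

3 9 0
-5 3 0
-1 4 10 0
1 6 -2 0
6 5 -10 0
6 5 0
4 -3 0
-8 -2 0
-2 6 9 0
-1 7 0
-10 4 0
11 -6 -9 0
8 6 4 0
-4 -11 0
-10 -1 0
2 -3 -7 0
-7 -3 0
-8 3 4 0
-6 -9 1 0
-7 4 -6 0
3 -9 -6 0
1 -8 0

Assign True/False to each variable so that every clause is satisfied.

Set x1 = False and propagate.
  then x8 is forced to False.
For the remaining variables, x2 = False, x3 = True, x4 = True, x5 = True, x6 = False, x7 = False, x9 = True, x10 = True, x11 = False works.

x1 = False  x2 = False  x3 = True  x4 = True  x5 = True  x6 = False  x7 = False  x8 = False  x9 = True  x10 = True  x11 = False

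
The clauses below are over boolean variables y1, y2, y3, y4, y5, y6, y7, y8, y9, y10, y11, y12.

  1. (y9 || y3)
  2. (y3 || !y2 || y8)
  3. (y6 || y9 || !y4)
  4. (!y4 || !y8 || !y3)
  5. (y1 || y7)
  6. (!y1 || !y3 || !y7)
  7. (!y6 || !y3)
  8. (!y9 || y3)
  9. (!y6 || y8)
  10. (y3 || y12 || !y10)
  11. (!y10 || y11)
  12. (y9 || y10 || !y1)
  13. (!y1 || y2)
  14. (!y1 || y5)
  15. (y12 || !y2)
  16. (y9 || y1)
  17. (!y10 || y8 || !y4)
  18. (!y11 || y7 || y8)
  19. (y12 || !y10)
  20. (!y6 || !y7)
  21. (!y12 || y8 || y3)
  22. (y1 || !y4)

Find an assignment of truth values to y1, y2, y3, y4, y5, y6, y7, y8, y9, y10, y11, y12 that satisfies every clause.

y1=F, y2=F, y3=T, y4=F, y5=T, y6=F, y7=T, y8=F, y9=T, y10=F, y11=F, y12=T

y4 occurs only negated in the remaining clauses — set y4 = False.
y5 occurs only positively in the remaining clauses — set y5 = True.
Set y1 = False and propagate.
  then y7 is forced to True.
  then y9 is forced to True.
  then y3 is forced to True.
  then y6 is forced to False.
For the remaining variables, y2 = False, y8 = False, y10 = False, y11 = False, y12 = True works.
Every clause has at least one true literal under this assignment.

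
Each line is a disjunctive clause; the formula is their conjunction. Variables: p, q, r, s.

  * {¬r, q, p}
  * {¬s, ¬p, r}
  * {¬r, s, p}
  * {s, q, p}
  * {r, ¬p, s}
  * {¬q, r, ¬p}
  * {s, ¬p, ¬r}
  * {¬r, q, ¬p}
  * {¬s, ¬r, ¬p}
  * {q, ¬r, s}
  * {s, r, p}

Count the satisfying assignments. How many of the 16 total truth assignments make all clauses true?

3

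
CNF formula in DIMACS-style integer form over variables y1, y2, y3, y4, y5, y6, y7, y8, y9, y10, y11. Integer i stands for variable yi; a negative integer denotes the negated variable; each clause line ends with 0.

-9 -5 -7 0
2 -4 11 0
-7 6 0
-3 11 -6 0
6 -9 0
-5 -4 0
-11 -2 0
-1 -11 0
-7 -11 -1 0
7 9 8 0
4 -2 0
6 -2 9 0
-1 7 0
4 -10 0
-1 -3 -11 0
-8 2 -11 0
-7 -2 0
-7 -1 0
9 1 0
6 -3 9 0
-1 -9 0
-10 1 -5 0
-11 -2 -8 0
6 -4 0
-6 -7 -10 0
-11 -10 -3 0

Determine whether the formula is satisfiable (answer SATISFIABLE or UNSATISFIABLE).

SATISFIABLE

Pure literal: y3 appears only negated; assign y3 = False.
Pure literal: y5 appears only negated; assign y5 = False.
Try y1 = False.
  then y9 is forced to True.
  then y6 is forced to True.
The remaining clauses are satisfied by y2 = False, y4 = False, y7 = True, y8 = False, y10 = False, y11 = False.
So y1=False, y2=False, y3=False, y4=False, y5=False, y6=True, y7=True, y8=False, y9=True, y10=False, y11=False is a satisfying assignment.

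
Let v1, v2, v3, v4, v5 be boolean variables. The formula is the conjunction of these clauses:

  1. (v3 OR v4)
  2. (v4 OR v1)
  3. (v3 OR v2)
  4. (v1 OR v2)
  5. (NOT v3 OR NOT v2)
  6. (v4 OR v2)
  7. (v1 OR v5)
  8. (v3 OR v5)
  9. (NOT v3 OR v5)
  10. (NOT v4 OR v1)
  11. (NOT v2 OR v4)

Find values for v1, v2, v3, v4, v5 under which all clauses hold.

v1=T, v2=F, v3=T, v4=T, v5=T

Check each clause:
  1. (v3 OR v4) — v3 is true.
  2. (v1 OR v4) — v1 is true.
  3. (v3 OR v2) — v3 is true.
  4. (v1 OR v2) — v1 is true.
  5. (NOT v2 OR NOT v3) — NOT v2 is true.
  6. (v2 OR v4) — v4 is true.
  7. (v1 OR v5) — v1 is true.
  8. (v3 OR v5) — v3 is true.
  9. (NOT v3 OR v5) — v5 is true.
  10. (NOT v4 OR v1) — v1 is true.
  11. (NOT v2 OR v4) — v4 is true.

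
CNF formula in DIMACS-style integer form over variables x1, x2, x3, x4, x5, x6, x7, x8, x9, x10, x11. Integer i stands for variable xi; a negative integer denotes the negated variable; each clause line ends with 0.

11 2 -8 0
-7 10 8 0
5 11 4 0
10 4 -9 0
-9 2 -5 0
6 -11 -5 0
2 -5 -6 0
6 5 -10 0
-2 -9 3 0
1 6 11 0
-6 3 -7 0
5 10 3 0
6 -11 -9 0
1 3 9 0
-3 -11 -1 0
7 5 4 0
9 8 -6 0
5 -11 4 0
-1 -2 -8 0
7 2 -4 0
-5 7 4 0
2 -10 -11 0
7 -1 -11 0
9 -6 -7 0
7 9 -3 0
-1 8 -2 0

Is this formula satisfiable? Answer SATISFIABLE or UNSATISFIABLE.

Try x1 = False.
Try x2 = True.
The remaining clauses are satisfied by x3 = True, x4 = True, x5 = True, x6 = True, x7 = True, x8 = True, x9 = True, x10 = True, x11 = True.
Every clause has at least one true literal under this assignment.
So x1 = 0, x2 = 1, x3 = 1, x4 = 1, x5 = 1, x6 = 1, x7 = 1, x8 = 1, x9 = 1, x10 = 1, x11 = 1 is a satisfying assignment.

SATISFIABLE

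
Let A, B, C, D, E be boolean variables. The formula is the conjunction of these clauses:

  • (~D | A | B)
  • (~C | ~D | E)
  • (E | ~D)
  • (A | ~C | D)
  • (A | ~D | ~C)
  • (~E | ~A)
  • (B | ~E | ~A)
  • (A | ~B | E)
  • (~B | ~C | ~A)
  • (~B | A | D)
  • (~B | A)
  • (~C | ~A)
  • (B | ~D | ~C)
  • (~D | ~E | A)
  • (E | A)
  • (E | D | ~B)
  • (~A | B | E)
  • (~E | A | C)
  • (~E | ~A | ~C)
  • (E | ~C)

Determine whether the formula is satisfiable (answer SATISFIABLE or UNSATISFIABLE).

UNSATISFIABLE

A = True:
  propagation gives E=False, D=False, C=False, B=False; an empty clause results — contradiction.
A = False:
  propagation gives B=False, D=False, C=False, E=True; an empty clause results — contradiction.
Every branch closes, so no satisfying assignment exists.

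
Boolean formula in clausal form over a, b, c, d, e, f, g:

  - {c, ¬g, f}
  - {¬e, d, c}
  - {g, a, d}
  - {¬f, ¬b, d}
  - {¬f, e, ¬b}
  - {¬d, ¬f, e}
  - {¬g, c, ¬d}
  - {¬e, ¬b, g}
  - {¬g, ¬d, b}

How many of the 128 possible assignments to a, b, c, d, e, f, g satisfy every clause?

44

Split on d, then g.
  d=1, g=1: a free; 3 ways for (b,c,e,f) × 2^1 = 6.
  d=1, g=0: a, c free; 4 ways for (b,e,f) × 2^2 = 16.
  d=0, g=1: a free; 7 ways for (b,c,e,f) × 2^1 = 14.
  d=0, g=0: 8 of the 32 assignments to (a,b,c,e,f) work.
Total: 6 + 16 + 14 + 8 = 44.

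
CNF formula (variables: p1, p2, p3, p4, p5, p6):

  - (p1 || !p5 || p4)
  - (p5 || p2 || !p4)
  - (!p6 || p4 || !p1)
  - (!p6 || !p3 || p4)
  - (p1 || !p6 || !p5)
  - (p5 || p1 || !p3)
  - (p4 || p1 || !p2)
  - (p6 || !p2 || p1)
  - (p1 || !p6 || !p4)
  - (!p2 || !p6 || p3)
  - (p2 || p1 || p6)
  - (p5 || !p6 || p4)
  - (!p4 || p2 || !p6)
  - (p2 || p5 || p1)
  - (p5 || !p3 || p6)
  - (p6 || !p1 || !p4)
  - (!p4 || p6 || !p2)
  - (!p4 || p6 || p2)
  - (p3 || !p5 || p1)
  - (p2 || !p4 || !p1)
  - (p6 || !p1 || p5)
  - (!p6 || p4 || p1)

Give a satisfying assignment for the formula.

p1=True, p2=True, p3=True, p4=False, p5=True, p6=False

Check each clause:
  1. (!p5 || p4 || p1) — p1 is true.
  2. (!p4 || p2 || p5) — p2 is true.
  3. (!p1 || !p6 || p4) — !p6 is true.
  4. (!p6 || !p3 || p4) — !p6 is true.
  5. (!p5 || !p6 || p1) — p1 is true.
  6. (p1 || p5 || !p3) — p1 is true.
  7. (p4 || p1 || !p2) — p1 is true.
  8. (!p2 || p6 || p1) — p1 is true.
  9. (!p6 || !p4 || p1) — p1 is true.
  10. (!p6 || p3 || !p2) — !p6 is true.
  11. (p1 || p6 || p2) — p1 is true.
  12. (p4 || !p6 || p5) — !p6 is true.
  13. (p2 || !p6 || !p4) — p2 is true.
  14. (p1 || p5 || p2) — p1 is true.
  15. (!p3 || p6 || p5) — p5 is true.
  16. (!p1 || p6 || !p4) — !p4 is true.
  17. (p6 || !p4 || !p2) — !p4 is true.
  18. (p6 || p2 || !p4) — p2 is true.
  19. (p1 || !p5 || p3) — p1 is true.
  20. (!p4 || p2 || !p1) — p2 is true.
  21. (!p1 || p5 || p6) — p5 is true.
  22. (!p6 || p1 || p4) — p1 is true.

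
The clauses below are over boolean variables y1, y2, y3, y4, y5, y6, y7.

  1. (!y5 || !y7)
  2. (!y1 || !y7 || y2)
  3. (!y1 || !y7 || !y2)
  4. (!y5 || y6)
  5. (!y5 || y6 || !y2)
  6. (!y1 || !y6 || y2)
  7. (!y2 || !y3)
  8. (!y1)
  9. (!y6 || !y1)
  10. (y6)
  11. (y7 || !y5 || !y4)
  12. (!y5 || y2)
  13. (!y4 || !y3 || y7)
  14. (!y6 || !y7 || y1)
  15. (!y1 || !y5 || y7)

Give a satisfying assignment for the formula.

y1 = False, y2 = False, y3 = False, y4 = True, y5 = False, y6 = True, y7 = False

(!y1) is a unit clause, so y1 = False.
The clause (y6) is unit: y6 must be True.
(!y7) is a unit clause, so y7 = False.
Pure literal: y3 appears only negated; assign y3 = False.
Pure literal: y5 appears only negated; assign y5 = False.
y2, y4 are now unconstrained; take y2 = False, y4 = True.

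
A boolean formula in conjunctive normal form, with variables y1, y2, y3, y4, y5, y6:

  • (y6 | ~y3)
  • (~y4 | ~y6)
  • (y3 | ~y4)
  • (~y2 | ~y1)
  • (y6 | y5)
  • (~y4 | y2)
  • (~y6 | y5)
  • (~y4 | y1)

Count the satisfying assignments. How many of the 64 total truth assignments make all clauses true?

9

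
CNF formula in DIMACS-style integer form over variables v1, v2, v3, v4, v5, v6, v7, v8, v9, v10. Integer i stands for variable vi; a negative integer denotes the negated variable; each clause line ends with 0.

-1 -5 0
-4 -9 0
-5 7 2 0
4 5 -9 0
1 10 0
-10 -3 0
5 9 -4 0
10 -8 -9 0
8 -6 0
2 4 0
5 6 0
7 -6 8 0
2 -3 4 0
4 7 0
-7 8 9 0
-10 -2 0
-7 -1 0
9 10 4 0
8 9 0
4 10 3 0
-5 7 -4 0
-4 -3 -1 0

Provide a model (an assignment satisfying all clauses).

v1=F, v2=F, v3=F, v4=T, v5=T, v6=F, v7=T, v8=T, v9=F, v10=T

Check each clause:
  1. (NOT v1 OR NOT v5) — NOT v1 is true.
  2. (NOT v9 OR NOT v4) — NOT v9 is true.
  3. (NOT v5 OR v2 OR v7) — v7 is true.
  4. (v5 OR NOT v9 OR v4) — v4 is true.
  5. (v10 OR v1) — v10 is true.
  6. (NOT v3 OR NOT v10) — NOT v3 is true.
  7. (v9 OR v5 OR NOT v4) — v5 is true.
  8. (NOT v8 OR v10 OR NOT v9) — v10 is true.
  9. (NOT v6 OR v8) — v8 is true.
  10. (v2 OR v4) — v4 is true.
  11. (v5 OR v6) — v5 is true.
  12. (v7 OR v8 OR NOT v6) — v8 is true.
  13. (v2 OR v4 OR NOT v3) — v4 is true.
  14. (v7 OR v4) — v4 is true.
  15. (NOT v7 OR v9 OR v8) — v8 is true.
  16. (NOT v2 OR NOT v10) — NOT v2 is true.
  17. (NOT v1 OR NOT v7) — NOT v1 is true.
  18. (v10 OR v9 OR v4) — v10 is true.
  19. (v9 OR v8) — v8 is true.
  20. (v10 OR v4 OR v3) — v10 is true.
  21. (NOT v5 OR v7 OR NOT v4) — v7 is true.
  22. (NOT v1 OR NOT v4 OR NOT v3) — NOT v3 is true.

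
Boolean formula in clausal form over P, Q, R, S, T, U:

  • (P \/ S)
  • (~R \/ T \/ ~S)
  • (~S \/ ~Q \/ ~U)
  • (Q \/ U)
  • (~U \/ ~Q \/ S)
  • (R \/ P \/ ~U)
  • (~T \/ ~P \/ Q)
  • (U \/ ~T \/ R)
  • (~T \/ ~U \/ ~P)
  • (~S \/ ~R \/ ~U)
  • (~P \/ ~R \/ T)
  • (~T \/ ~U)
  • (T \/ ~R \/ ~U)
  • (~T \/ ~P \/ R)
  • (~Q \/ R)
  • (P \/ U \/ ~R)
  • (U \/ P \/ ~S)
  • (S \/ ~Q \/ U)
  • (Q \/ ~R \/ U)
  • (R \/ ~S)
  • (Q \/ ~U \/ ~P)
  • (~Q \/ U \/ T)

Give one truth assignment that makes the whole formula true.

P = 1  Q = 1  R = 1  S = 1  T = 1  U = 0

Branch on P: take P = True.
Set Q = True and propagate.
  then R is forced to True.
  then T is forced to True.
  then U is forced to False.
  then S is forced to True.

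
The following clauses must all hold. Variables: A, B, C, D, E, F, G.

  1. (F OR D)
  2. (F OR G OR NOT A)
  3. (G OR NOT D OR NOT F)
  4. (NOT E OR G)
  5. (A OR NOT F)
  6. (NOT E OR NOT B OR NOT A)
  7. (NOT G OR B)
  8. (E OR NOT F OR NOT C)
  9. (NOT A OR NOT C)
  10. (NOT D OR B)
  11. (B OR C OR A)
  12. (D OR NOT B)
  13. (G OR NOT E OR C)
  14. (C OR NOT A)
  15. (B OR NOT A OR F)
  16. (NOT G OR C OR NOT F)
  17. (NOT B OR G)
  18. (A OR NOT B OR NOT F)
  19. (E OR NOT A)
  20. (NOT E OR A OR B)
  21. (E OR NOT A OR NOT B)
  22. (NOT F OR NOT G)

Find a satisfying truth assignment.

A=False, B=True, C=False, D=True, E=False, F=False, G=True

Set A = False and propagate.
  then F is forced to False.
  then D is forced to True.
  then B is forced to True.
  then G is forced to True.
C, E are now unconstrained; take C = False, E = False.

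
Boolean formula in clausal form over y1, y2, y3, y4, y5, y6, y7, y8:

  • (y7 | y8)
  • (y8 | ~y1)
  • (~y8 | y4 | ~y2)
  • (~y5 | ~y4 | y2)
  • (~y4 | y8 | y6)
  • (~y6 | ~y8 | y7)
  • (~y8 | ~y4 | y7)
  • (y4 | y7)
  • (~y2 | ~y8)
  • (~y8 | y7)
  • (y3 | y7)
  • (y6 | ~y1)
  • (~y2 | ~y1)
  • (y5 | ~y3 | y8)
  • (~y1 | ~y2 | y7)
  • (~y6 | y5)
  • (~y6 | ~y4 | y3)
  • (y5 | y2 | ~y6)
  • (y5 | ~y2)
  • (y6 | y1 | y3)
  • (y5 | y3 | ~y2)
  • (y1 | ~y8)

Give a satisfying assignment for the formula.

Pure literal: y7 appears only positively; assign y7 = True.
Try y1 = False.
  then y8 is forced to False.
The remaining clauses are satisfied by y2 = False, y3 = True, y4 = False, y5 = True, y6 = False.
Every clause has at least one true literal under this assignment.

y1 = 0  y2 = 0  y3 = 1  y4 = 0  y5 = 1  y6 = 0  y7 = 1  y8 = 0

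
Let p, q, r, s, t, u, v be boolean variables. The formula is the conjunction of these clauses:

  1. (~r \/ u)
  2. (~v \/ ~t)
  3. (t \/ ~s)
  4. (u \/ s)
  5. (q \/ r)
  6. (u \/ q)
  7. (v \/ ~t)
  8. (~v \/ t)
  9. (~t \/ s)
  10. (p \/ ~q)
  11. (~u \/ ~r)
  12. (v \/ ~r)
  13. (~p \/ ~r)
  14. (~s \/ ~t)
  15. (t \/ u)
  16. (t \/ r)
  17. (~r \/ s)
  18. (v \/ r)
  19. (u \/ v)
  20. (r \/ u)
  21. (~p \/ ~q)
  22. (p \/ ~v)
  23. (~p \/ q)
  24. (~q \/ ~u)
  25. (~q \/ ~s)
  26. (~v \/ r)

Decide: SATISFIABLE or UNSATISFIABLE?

r = True:
  propagation gives u=True; an empty clause results — contradiction.
r = False:
  propagation gives q=True, p=True; an empty clause results — contradiction.
Every branch closes, so no satisfying assignment exists.

UNSATISFIABLE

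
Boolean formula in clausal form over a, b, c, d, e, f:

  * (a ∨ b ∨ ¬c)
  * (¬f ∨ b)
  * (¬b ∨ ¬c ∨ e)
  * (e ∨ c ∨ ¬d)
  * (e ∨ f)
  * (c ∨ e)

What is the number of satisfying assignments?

22

Case analysis on c and e:
  c=1, e=1: d free; 5 ways for (a,b,f) × 2^1 = 10.
  c=1, e=0: a clause becomes empty — 0.
  c=0, e=1: a, d free; 3 ways for (b,f) × 2^2 = 12.
  c=0, e=0: a clause becomes empty — 0.
Total: 10 + 0 + 12 + 0 = 22.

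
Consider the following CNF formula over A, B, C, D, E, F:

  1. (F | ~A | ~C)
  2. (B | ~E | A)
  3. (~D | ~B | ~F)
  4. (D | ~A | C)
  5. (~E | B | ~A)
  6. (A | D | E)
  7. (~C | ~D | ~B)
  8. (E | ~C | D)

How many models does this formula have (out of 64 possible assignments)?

Split on A, then D.
  A=T, D=T: 5 of the 16 assignments to (B,C,E,F) work.
  A=T, D=F: remaining (B,C,E,F) ∈ {(T,T,T,T)} — 1.
  A=F, D=T: 6 of the 16 assignments to (B,C,E,F) work.
  A=F, D=F: remaining (B,C,E,F) ∈ {(T,F,T,F); (T,F,T,T); (T,T,T,F); (T,T,T,T)} — 4.
Total: 5 + 1 + 6 + 4 = 16.

16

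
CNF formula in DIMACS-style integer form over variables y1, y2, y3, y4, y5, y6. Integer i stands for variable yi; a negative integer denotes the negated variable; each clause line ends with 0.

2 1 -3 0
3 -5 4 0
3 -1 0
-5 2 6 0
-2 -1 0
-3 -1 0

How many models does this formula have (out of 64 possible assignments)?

19

Case analysis on y1 and y3:
  y1=1, y3=1: a clause becomes empty — 0.
  y1=1, y3=0: a clause becomes empty — 0.
  y1=0, y3=1: forces y2=1; y4, y5, y6 free → 2^3 = 8.
  y1=0, y3=0: 11 of the 16 assignments to (y2,y4,y5,y6) work.
Total: 0 + 0 + 8 + 11 = 19.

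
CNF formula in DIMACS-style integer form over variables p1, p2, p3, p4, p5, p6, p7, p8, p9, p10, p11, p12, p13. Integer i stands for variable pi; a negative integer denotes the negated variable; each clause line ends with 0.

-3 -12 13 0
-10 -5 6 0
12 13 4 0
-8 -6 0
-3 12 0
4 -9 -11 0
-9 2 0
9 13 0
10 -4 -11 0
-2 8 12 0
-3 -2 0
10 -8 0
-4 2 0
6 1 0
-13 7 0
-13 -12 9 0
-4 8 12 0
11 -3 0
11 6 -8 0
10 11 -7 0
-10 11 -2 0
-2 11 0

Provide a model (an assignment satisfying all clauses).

p1 = True, p2 = True, p3 = False, p4 = True, p5 = False, p6 = False, p7 = True, p8 = False, p9 = True, p10 = True, p11 = True, p12 = True, p13 = False

p1 occurs only positively in the remaining clauses — set p1 = True.
Pure literal: p3 appears only negated; assign p3 = False.
Set p2 = True and propagate.
  then p11 is forced to True.
Set p4 = True and propagate.
  then p10 is forced to True.
For the remaining variables, p5 = False, p6 = False, p7 = True, p8 = False, p9 = True, p12 = True, p13 = False works.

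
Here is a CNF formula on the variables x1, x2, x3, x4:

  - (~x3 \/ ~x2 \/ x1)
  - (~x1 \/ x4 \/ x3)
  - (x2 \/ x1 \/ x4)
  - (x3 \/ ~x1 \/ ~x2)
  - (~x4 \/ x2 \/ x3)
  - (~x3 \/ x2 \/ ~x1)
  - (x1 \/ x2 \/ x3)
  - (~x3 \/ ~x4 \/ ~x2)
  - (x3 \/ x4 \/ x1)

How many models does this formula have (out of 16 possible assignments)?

The models are:
  x1=F x2=F x3=T x4=T
  x1=F x2=T x3=F x4=T
  x1=T x2=T x3=T x4=F
That's 3 in total.

3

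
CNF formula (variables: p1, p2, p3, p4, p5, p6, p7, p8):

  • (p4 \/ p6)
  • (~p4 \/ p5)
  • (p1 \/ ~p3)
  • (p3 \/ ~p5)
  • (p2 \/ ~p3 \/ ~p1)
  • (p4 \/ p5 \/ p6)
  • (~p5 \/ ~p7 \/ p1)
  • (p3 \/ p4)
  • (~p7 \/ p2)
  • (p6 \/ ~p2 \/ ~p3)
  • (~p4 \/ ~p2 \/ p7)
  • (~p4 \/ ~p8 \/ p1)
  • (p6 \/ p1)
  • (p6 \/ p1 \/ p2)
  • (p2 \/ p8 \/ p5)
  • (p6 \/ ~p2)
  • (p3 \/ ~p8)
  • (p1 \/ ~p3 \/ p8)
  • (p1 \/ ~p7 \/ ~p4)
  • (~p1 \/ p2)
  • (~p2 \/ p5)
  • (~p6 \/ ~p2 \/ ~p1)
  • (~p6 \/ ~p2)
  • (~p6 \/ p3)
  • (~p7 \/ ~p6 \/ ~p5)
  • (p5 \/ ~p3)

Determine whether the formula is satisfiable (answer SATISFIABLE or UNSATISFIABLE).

UNSATISFIABLE

p2 = True:
  propagation gives p6=True; an empty clause results — contradiction.
p2 = False:
  propagation gives p7=False, p1=False, p3=False, p5=False; an empty clause results — contradiction.
Every branch closes, so no satisfying assignment exists.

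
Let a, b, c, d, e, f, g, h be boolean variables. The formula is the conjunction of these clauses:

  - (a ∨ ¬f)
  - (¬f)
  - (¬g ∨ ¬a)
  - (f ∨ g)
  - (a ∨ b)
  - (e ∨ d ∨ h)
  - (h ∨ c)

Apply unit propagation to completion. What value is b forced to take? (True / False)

True

(¬f) is a unit clause: f = False.
In (g ∨ f), f is now false; g must hold, so g = True.
From (¬a ∨ ¬g) and g = True: a = False.
From (a ∨ b) and a = False: b = True.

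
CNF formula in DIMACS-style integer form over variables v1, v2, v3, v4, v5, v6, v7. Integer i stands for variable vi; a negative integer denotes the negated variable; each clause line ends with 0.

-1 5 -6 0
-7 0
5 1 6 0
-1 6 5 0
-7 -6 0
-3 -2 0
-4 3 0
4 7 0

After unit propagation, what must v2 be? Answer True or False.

False

(~v7) is a unit clause: v7 = False.
In (v4 \/ v7), v7 is now false; v4 must hold, so v4 = True.
(v3 \/ ~v4) with v4 = True leaves only v3, so v3 = True.
(~v3 \/ ~v2) with v3 = True leaves only ~v2, so v2 = False.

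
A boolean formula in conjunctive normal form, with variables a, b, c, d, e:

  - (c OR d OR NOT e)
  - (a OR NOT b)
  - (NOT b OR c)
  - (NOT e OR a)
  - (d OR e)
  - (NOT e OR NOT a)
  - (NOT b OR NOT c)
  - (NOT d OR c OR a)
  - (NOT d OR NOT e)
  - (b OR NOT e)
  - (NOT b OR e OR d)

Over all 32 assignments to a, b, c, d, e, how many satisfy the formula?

3

The models are:
  a=0 b=0 c=1 d=1 e=0
  a=1 b=0 c=0 d=1 e=0
  a=1 b=0 c=1 d=1 e=0
Count: 3.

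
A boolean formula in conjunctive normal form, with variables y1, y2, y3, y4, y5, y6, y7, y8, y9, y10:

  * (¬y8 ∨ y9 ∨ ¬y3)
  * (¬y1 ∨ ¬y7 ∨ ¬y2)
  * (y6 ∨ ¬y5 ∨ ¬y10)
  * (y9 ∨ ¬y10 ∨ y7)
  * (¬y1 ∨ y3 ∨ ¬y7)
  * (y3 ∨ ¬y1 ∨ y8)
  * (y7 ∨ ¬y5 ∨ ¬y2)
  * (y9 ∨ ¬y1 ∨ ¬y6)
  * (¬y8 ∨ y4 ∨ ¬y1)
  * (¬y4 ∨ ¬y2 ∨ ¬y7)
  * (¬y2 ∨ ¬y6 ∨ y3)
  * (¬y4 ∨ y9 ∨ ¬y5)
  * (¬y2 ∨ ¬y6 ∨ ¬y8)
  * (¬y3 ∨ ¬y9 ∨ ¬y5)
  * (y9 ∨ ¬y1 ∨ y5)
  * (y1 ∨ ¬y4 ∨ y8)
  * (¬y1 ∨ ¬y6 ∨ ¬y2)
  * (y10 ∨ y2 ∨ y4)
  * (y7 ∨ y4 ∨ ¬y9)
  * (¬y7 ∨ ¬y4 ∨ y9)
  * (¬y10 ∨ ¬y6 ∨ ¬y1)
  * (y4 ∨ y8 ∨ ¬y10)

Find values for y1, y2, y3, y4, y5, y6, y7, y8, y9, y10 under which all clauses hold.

Try y1 = False.
For the remaining variables, y2 = False, y3 = False, y4 = False, y5 = False, y6 = True, y7 = True, y8 = True, y9 = False, y10 = True works.

y1 = False, y2 = False, y3 = False, y4 = False, y5 = False, y6 = True, y7 = True, y8 = True, y9 = False, y10 = True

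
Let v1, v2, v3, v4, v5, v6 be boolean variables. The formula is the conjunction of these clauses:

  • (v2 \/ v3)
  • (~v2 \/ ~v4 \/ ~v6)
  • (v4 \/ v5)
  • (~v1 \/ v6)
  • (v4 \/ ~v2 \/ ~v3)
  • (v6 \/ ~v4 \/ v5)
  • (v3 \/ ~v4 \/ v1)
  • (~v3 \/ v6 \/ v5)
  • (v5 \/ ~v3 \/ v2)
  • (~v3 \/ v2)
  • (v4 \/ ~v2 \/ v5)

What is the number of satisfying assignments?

The models are:
  v1=0 v2=1 v3=0 v4=0 v5=1 v6=0
  v1=0 v2=1 v3=0 v4=0 v5=1 v6=1
  v1=0 v2=1 v3=1 v4=1 v5=1 v6=0
  v1=1 v2=1 v3=0 v4=0 v5=1 v6=1
That's 4 in total.

4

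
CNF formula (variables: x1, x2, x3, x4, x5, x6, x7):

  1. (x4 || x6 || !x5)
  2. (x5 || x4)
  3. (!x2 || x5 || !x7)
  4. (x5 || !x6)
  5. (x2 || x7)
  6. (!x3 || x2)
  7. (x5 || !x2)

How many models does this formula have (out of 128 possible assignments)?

32

Split on x5, then x2.
  x5=T, x2=T: x1, x3, x7 free; 3 ways for (x4,x6) × 2^3 = 24.
  x5=T, x2=F: x1 free; 3 ways for (x3,x4,x6,x7) × 2^1 = 6.
  x5=F, x2=T: a clause becomes empty — 0.
  x5=F, x2=F: remaining (x1,x3,x4,x6,x7) ∈ {(F,F,T,F,T); (T,F,T,F,T)} — 2.
Total: 24 + 6 + 0 + 2 = 32.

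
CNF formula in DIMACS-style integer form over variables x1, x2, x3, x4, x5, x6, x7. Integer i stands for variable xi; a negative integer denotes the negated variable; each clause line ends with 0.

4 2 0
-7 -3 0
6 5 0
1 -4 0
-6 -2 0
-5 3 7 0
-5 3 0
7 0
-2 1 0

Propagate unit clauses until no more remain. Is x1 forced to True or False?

True

(x7) stands alone — x7 = True.
(NOT x3 OR NOT x7): since x7 = True, the clause reduces to (NOT x3). x3 = False.
(x3 OR NOT x5): since x3 = False, the clause reduces to (NOT x5). x5 = False.
(x6 OR x5) with x5 = False leaves only x6, so x6 = True.
(NOT x6 OR NOT x2): since x6 = True, the clause reduces to (NOT x2). x2 = False.
(x2 OR x4) with x2 = False leaves only x4, so x4 = True.
(x1 OR NOT x4): since x4 = True, the clause reduces to (x1). x1 = True.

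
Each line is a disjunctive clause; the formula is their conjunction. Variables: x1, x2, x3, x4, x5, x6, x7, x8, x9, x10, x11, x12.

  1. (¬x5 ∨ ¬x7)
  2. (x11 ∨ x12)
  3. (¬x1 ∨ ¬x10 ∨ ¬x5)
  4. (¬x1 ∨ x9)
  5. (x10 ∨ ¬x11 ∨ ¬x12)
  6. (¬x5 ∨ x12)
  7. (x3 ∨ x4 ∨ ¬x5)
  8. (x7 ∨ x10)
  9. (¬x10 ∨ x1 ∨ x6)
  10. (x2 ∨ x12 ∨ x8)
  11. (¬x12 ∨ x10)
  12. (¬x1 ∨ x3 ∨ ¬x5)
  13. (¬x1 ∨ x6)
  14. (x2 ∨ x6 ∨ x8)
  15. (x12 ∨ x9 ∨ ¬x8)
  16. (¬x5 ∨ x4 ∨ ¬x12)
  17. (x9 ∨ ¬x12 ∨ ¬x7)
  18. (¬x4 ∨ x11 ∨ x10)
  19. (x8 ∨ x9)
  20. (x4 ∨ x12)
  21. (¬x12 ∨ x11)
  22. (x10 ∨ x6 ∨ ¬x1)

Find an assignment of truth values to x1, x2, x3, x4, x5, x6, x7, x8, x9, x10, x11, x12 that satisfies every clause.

Pure literal: x3 appears only positively; assign x3 = True.
x5 occurs only negated in the remaining clauses — set x5 = False.
Try x1 = False.
Set x2 = False and propagate.
For the remaining variables, x4 = True, x6 = True, x7 = False, x8 = True, x9 = True, x10 = True, x11 = True, x12 = False works.
Every clause has at least one true literal under this assignment.

x1 = False, x2 = False, x3 = True, x4 = True, x5 = False, x6 = True, x7 = False, x8 = True, x9 = True, x10 = True, x11 = True, x12 = False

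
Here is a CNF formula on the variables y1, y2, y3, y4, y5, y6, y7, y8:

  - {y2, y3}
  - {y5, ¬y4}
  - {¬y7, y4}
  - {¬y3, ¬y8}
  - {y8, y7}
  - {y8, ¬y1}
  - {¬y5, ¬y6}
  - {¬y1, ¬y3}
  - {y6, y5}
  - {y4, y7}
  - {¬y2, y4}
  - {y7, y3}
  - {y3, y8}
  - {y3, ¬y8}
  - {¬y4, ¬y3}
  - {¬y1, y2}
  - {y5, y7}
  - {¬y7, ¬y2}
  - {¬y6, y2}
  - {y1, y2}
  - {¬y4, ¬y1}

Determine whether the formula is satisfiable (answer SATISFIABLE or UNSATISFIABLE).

UNSATISFIABLE

y3 = True:
  propagation gives y8=False, y7=True, y4=True; an empty clause results — contradiction.
y3 = False:
  propagation gives y2=True, y4=True, y5=True, y6=False; an empty clause results — contradiction.
Every branch closes, so no satisfying assignment exists.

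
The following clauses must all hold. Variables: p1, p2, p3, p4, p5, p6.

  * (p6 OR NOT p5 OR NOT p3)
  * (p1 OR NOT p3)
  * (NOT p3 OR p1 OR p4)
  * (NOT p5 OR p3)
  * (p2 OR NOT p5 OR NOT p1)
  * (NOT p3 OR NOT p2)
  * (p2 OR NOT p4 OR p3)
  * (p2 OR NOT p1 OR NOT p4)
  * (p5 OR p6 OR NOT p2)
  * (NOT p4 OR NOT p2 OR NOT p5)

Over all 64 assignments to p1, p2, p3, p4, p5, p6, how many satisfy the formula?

Split on p2, then p3.
  p2=1, p3=1: a clause becomes empty — 0.
  p2=1, p3=0: remaining (p1,p4,p5,p6) ∈ {(0,0,0,1); (0,1,0,1); (1,0,0,1); (1,1,0,1)} — 4.
  p2=0, p3=1: remaining (p1,p4,p5,p6) ∈ {(1,0,0,0); (1,0,0,1)} — 2.
  p2=0, p3=0: remaining (p1,p4,p5,p6) ∈ {(0,0,0,0); (0,0,0,1); (1,0,0,0); (1,0,0,1)} — 4.
Total: 0 + 4 + 2 + 4 = 10.

10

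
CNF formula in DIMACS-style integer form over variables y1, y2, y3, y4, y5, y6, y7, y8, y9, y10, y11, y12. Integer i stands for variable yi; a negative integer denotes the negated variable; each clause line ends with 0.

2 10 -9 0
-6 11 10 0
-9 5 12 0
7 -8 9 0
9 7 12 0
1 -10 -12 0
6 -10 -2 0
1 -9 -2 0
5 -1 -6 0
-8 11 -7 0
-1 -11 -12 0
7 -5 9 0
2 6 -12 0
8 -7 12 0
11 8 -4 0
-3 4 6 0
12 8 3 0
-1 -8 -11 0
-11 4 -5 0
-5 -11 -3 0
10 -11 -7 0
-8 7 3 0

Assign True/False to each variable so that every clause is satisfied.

y1=True, y2=True, y3=False, y4=False, y5=True, y6=False, y7=True, y8=False, y9=True, y10=False, y11=False, y12=True

Branch on y1: take y1 = True.
Set y2 = True and propagate.
Branch on y3: take y3 = False.
For the remaining variables, y4 = False, y5 = True, y6 = False, y7 = True, y8 = False, y9 = True, y10 = False, y11 = False, y12 = True works.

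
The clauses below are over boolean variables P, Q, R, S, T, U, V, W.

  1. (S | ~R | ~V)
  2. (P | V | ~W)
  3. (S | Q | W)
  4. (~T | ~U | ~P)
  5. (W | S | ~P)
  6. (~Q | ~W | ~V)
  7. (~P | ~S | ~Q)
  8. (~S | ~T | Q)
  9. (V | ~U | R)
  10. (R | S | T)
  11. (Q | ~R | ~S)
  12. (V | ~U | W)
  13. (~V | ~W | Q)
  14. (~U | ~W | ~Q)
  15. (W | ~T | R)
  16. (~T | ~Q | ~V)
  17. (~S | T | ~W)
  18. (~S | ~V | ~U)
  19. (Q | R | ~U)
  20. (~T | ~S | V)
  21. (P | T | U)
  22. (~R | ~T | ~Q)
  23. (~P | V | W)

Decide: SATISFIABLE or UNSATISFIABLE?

SATISFIABLE

Try P = True.
For the remaining variables, Q = True, R = False, S = False, T = True, U = False, V = False, W = True works.
So P=T, Q=T, R=F, S=F, T=T, U=F, V=F, W=T is a satisfying assignment.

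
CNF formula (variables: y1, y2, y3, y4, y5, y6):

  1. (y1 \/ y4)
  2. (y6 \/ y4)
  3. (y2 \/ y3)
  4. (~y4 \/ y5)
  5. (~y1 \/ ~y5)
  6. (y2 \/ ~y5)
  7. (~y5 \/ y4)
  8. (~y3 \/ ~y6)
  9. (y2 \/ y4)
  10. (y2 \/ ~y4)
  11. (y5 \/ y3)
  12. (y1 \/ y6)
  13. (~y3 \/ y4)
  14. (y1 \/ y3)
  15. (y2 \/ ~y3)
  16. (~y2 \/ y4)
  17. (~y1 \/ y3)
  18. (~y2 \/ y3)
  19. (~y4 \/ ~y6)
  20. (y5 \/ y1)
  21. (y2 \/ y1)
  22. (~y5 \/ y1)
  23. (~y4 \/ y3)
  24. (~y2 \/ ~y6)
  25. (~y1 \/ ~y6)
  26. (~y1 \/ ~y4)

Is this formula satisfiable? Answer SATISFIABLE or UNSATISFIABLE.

UNSATISFIABLE

y4 = True:
  propagation gives y5=True, y1=False; an empty clause results — contradiction.
y4 = False:
  propagation gives y1=True, y6=True; an empty clause results — contradiction.
Every branch closes, so no satisfying assignment exists.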